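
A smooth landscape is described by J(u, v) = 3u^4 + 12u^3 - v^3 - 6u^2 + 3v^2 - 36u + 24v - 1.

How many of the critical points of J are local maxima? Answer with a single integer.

1

J separates as a function of u plus a function of v, so ∇J=0 decouples.
∂J/∂u = 12(u - 1)(u + 1)(u + 3) = 0 at u ∈ {-3, -1, 1}; ∂J/∂v = -3(v - 4)(v + 2) = 0 at v ∈ {-2, 4}.
The Hessian is diagonal: diag(J_uu, J_vv). Second derivatives: J_uu(-3)=96, J_uu(-1)=-48, J_uu(1)=96; J_vv(-2)=18, J_vv(4)=-18.
Local maxima occur where both diagonal entries negative: (-1, 4). Count: 1.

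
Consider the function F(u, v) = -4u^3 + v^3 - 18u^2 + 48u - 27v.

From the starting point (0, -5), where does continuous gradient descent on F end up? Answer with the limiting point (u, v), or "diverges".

diverges

F is separable, so gradient descent decouples: u follows -∂F/∂u, v follows -∂F/∂v.
∂F/∂u = -12(u - 1)(u + 4); at u=0 this is 48, so u decreases.
∂F/∂v = 3(v - 3)(v + 3); at v=-5 this is 48, so v decreases.
The v-coordinate has no critical point in that direction and runs off to infinity.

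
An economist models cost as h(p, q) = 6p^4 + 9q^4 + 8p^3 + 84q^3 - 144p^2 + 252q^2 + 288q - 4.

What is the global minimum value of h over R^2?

-1476

h(p,q) separates as A(p) + B(q) − 4, so its minimum is min A + min B − 4.
A'(p) = 24p(p - 3)(p + 4) vanishes at p ∈ {-4, 0, 3}; B'(q) = 36(q + 1)(q + 2)(q + 4) vanishes at q ∈ {-4, -2, -1}.
Local minima of A (where A''>0): A(-4)=-1280, A(3)=-594. Local minima of B: B(-4)=-192, B(-1)=-111.
So the global minimum of h is A(-4) + B(-4) − 4 = -1280 − 192 − 4 = -1476, attained at (-4, -4).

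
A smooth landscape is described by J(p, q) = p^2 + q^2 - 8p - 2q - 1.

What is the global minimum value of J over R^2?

J(p,q) separates as A(p) + B(q) − 1, so its minimum is min A + min B − 1.
A'(p) = 2p - 8 vanishes at p ∈ {4}; B'(q) = 2q - 2 vanishes at q ∈ {1}.
Local minima of A (where A''>0): A(4)=-16. Local minima of B: B(1)=-1.
So the global minimum of J is A(4) + B(1) − 1 = -16 − 1 − 1 = -18, attained at (4, 1).

-18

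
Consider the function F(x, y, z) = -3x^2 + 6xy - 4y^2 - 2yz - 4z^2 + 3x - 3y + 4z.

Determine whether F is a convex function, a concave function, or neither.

concave

F is quadratic, so its Hessian is the constant matrix H = [[-6, 6, 0], [6, -8, -2], [0, -2, -8]].
Leading principal minors: -6, 12, -72.
Signs alternate −, +, − ⇒ H ≺ 0 ⇒ concave.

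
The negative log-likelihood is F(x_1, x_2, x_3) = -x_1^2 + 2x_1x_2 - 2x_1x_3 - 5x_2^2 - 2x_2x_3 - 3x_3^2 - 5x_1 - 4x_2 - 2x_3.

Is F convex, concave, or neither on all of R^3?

concave

F is quadratic, so its Hessian is the constant matrix H = [[-2, 2, -2], [2, -10, -2], [-2, -2, -6]].
Leading principal minors: -2, 16, -32.
Signs alternate −, +, − ⇒ H ≺ 0 ⇒ concave.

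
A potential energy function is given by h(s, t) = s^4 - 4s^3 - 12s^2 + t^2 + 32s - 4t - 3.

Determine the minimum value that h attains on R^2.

h(s,t) separates as P(s) + Q(t) − 3, so its minimum is min P + min Q − 3.
P'(s) = 4(s - 4)(s - 1)(s + 2) vanishes at s ∈ {-2, 1, 4}; Q'(t) = 2(t - 2) vanishes at t ∈ {2}.
Local minima of P (where P''>0): P(-2)=-64, P(4)=-64. Local minima of Q: Q(2)=-4.
So the global minimum of h is P(-2) + Q(2) − 3 = -64 − 4 − 3 = -71, attained at (-2, 2).

-71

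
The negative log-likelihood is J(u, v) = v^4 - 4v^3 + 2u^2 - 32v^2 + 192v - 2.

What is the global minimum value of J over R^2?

J(u,v) separates as P(u) + Q(v) − 2, so its minimum is min P + min Q − 2.
P'(u) = 4u vanishes at u ∈ {0}; Q'(v) = 4(v - 4)(v - 3)(v + 4) vanishes at v ∈ {-4, 3, 4}.
Local minima of P (where P''>0): P(0)=0. Local minima of Q: Q(-4)=-768, Q(4)=256.
So the global minimum of J is P(0) + Q(-4) − 2 = 0 − 768 − 2 = -770, attained at (0, -4).

-770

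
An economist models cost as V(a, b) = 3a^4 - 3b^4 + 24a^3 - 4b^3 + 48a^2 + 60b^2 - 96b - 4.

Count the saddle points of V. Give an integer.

V separates as a function of a plus a function of b, so ∇V=0 decouples.
∂V/∂a = 12a(a + 2)(a + 4) = 0 at a ∈ {-4, -2, 0}; ∂V/∂b = -12(b - 2)(b - 1)(b + 4) = 0 at b ∈ {-4, 1, 2}.
The Hessian is diagonal: diag(V_aa, V_bb). Second derivatives: V_aa(-4)=96, V_aa(-2)=-48, V_aa(0)=96; V_bb(-4)=-360, V_bb(1)=60, V_bb(2)=-72.
Saddle points occur where the two diagonal entries have opposite signs: (-4, -4), (-4, 2), (-2, 1), (0, -4), (0, 2). Count: 5.

5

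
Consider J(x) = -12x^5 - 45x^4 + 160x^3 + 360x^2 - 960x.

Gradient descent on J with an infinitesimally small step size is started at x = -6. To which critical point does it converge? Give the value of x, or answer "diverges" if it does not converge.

J'(x) = -60(x - 2)(x - 1)(x + 2)(x + 4), so J'(-6) = -26880.
Gradient descent moves in the -J' direction, i.e. x is increasing.
The nearest critical point in that direction is x = -4, where J'' = 3600 > 0 (a local minimum). The iterate converges there.

-4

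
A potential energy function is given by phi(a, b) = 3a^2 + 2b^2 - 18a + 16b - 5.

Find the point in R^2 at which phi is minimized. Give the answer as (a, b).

(3, -4)

phi(a,b) separates as P(a) + Q(b) − 5, so its minimum is min P + min Q − 5.
P'(a) = 6a - 18 vanishes at a ∈ {3}; Q'(b) = 4b + 16 vanishes at b ∈ {-4}.
Local minima of P (where P''>0): P(3)=-27. Local minima of Q: Q(-4)=-32.
So the global minimum of phi is P(3) + Q(-4) − 5 = -27 − 32 − 5 = -64, attained at (3, -4).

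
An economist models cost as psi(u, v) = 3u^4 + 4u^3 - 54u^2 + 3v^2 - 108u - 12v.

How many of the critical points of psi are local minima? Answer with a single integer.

2

psi separates as a function of u plus a function of v, so ∇psi=0 decouples.
∂psi/∂u = 12(u - 3)(u + 1)(u + 3) = 0 at u ∈ {-3, -1, 3}; ∂psi/∂v = 6(v - 2) = 0 at v ∈ {2}.
The Hessian is diagonal: diag(psi_uu, psi_vv). Second derivatives: psi_uu(-3)=144, psi_uu(-1)=-96, psi_uu(3)=288; psi_vv(2)=6.
Local minima occur where both diagonal entries positive: (-3, 2), (3, 2). Count: 2.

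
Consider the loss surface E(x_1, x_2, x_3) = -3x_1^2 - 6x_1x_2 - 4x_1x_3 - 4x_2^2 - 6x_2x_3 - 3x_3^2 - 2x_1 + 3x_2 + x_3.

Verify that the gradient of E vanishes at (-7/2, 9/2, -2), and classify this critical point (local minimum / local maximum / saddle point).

∇E = (-6x_1 - 6x_2 - 4x_3 - 2, -6x_1 - 8x_2 - 6x_3 + 3, -4x_1 - 6x_2 - 6x_3 + 1); substituting (-7/2, 9/2, -2) gives ∇E = (0, 0, 0), so (-7/2, 9/2, -2) is indeed a critical point.
The Hessian is constant: H = [[-6, -6, -4], [-6, -8, -6], [-4, -6, -6]].
Leading principal minors: Δ₁ = -6, Δ₂ = 12, Δ₃ = -16.
The minors alternate sign starting negative (−, +, −), so H is negative definite: a local maximum.

local maximum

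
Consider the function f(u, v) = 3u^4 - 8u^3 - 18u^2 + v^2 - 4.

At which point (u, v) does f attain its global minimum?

f(u,v) separates as P(u) + Q(v) − 4, so its minimum is min P + min Q − 4.
P'(u) = 12u(u - 3)(u + 1) vanishes at u ∈ {-1, 0, 3}; Q'(v) = 2v vanishes at v ∈ {0}.
Local minima of P (where P''>0): P(-1)=-7, P(3)=-135. Local minima of Q: Q(0)=0.
So the global minimum of f is P(3) + Q(0) − 4 = -135 + 0 − 4 = -139, attained at (3, 0).

(3, 0)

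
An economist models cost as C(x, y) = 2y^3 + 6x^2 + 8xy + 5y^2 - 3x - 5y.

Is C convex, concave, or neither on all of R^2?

The term 2y^3 is cubic, so the Hessian is not constant.
∂²C/∂y² = 12y + 10, which takes both signs as y varies (negative for sufficiently negative y). A diagonal entry of the Hessian changing sign means the Hessian is neither positive- nor negative-semidefinite on all of R^2.

neither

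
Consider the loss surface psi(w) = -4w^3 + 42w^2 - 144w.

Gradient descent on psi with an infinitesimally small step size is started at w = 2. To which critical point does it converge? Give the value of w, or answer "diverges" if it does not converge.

psi'(w) = -12(w - 4)(w - 3), so psi'(2) = -24.
Gradient descent moves in the -psi' direction, i.e. w is increasing.
The nearest critical point in that direction is w = 3, where psi'' = 12 > 0 (a local minimum). The iterate converges there.

3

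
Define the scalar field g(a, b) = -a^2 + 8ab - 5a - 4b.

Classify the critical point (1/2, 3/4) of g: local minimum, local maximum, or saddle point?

saddle point

The Hessian of g is constant: H = [[-2, 8], [8, 0]].
det(H) = (-2)·0 − 8² = -64.
Since det(H) < 0, H is indefinite and the critical point is a saddle point.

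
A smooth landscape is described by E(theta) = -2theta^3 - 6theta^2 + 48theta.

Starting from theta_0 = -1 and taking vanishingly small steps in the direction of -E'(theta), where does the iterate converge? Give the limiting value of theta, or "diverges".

-4

E'(theta) = -6(theta - 2)(theta + 4), so E'(-1) = 54.
Gradient descent moves in the -E' direction, i.e. theta is decreasing.
The nearest critical point in that direction is theta = -4, where E'' = 36 > 0 (a local minimum). The iterate converges there.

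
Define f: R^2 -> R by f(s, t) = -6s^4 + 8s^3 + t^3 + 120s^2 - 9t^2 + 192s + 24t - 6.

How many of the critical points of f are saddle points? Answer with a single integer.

3

f separates as a function of s plus a function of t, so ∇f=0 decouples.
∂f/∂s = -24(s - 4)(s + 1)(s + 2) = 0 at s ∈ {-2, -1, 4}; ∂f/∂t = 3(t - 4)(t - 2) = 0 at t ∈ {2, 4}.
The Hessian is diagonal: diag(f_ss, f_tt). Second derivatives: f_ss(-2)=-144, f_ss(-1)=120, f_ss(4)=-720; f_tt(2)=-6, f_tt(4)=6.
Saddle points occur where the two diagonal entries have opposite signs: (-2, 4), (-1, 2), (4, 4). Count: 3.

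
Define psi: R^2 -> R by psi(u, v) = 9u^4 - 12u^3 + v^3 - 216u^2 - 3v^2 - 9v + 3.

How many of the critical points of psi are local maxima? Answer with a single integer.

1

psi separates as a function of u plus a function of v, so ∇psi=0 decouples.
∂psi/∂u = 36u(u - 4)(u + 3) = 0 at u ∈ {-3, 0, 4}; ∂psi/∂v = 3(v - 3)(v + 1) = 0 at v ∈ {-1, 3}.
The Hessian is diagonal: diag(psi_uu, psi_vv). Second derivatives: psi_uu(-3)=756, psi_uu(0)=-432, psi_uu(4)=1008; psi_vv(-1)=-12, psi_vv(3)=12.
Local maxima occur where both diagonal entries negative: (0, -1). Count: 1.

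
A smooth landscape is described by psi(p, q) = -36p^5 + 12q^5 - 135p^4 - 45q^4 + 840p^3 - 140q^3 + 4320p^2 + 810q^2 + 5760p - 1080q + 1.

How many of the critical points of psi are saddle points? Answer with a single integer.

psi separates as a function of p plus a function of q, so ∇psi=0 decouples.
∂psi/∂p = -180(p - 4)(p + 1)(p + 2)(p + 4) = 0 at p ∈ {-4, -2, -1, 4}; ∂psi/∂q = 60(q - 3)(q - 2)(q - 1)(q + 3) = 0 at q ∈ {-3, 1, 2, 3}.
The Hessian is diagonal: diag(psi_pp, psi_qq). Second derivatives: psi_pp(-4)=8640, psi_pp(-2)=-2160, psi_pp(-1)=2700, psi_pp(4)=-43200; psi_qq(-3)=-7200, psi_qq(1)=480, psi_qq(2)=-300, psi_qq(3)=720.
Saddle points occur where the two diagonal entries have opposite signs: (-4, -3), (-4, 2), (-2, 1), (-2, 3), (-1, -3), (-1, 2), (4, 1), (4, 3). Count: 8.

8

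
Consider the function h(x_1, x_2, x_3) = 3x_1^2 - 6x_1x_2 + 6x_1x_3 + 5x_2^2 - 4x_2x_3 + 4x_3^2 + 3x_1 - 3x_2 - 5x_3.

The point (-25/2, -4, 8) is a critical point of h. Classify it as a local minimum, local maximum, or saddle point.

local minimum

The Hessian is constant: H = [[6, -6, 6], [-6, 10, -4], [6, -4, 8]].
Leading principal minors: Δ₁ = 6, Δ₂ = 24, Δ₃ = 24.
All leading minors are positive, so H is positive definite: a local minimum.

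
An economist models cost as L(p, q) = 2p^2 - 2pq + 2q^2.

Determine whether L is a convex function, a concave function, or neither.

L is quadratic, so its Hessian is the constant matrix H = [[4, -2], [-2, 4]].
det(H) = 12, tr(H) = 8.
det(H) > 0 and tr(H) > 0, so H is positive definite everywhere: convex.

convex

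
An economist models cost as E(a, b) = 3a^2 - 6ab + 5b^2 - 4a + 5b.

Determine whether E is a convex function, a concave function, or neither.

convex

E is quadratic, so its Hessian is the constant matrix H = [[6, -6], [-6, 10]].
det(H) = 24, tr(H) = 16.
det(H) > 0 and tr(H) > 0, so H is positive definite everywhere: convex.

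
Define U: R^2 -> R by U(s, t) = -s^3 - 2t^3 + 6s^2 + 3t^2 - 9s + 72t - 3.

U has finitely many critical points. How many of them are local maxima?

1

U separates as a function of s plus a function of t, so ∇U=0 decouples.
∂U/∂s = -3(s - 3)(s - 1) = 0 at s ∈ {1, 3}; ∂U/∂t = -6(t - 4)(t + 3) = 0 at t ∈ {-3, 4}.
The Hessian is diagonal: diag(U_ss, U_tt). Second derivatives: U_ss(1)=6, U_ss(3)=-6; U_tt(-3)=42, U_tt(4)=-42.
Local maxima occur where both diagonal entries negative: (3, 4). Count: 1.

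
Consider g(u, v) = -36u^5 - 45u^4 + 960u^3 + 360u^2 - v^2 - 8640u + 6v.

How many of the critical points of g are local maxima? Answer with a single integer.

g separates as a function of u plus a function of v, so ∇g=0 decouples.
∂g/∂u = -180(u - 3)(u - 2)(u + 2)(u + 4) = 0 at u ∈ {-4, -2, 2, 3}; ∂g/∂v = -2(v - 3) = 0 at v ∈ {3}.
The Hessian is diagonal: diag(g_uu, g_vv). Second derivatives: g_uu(-4)=15120, g_uu(-2)=-7200, g_uu(2)=4320, g_uu(3)=-6300; g_vv(3)=-2.
Local maxima occur where both diagonal entries negative: (-2, 3), (3, 3). Count: 2.

2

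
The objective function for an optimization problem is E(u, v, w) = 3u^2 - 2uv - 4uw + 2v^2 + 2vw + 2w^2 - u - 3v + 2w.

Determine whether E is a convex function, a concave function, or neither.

E is quadratic, so its Hessian is the constant matrix H = [[6, -2, -4], [-2, 4, 2], [-4, 2, 4]].
Leading principal minors: 6, 20, 24.
All positive ⇒ H ≻ 0 ⇒ convex.

convex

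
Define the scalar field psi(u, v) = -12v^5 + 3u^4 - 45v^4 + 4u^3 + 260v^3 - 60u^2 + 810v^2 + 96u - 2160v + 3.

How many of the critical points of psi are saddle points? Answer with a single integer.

psi separates as a function of u plus a function of v, so ∇psi=0 decouples.
∂psi/∂u = 12(u - 2)(u - 1)(u + 4) = 0 at u ∈ {-4, 1, 2}; ∂psi/∂v = -60(v - 3)(v - 1)(v + 3)(v + 4) = 0 at v ∈ {-4, -3, 1, 3}.
The Hessian is diagonal: diag(psi_uu, psi_vv). Second derivatives: psi_uu(-4)=360, psi_uu(1)=-60, psi_uu(2)=72; psi_vv(-4)=2100, psi_vv(-3)=-1440, psi_vv(1)=2400, psi_vv(3)=-5040.
Saddle points occur where the two diagonal entries have opposite signs: (-4, -3), (-4, 3), (1, -4), (1, 1), (2, -3), (2, 3). Count: 6.

6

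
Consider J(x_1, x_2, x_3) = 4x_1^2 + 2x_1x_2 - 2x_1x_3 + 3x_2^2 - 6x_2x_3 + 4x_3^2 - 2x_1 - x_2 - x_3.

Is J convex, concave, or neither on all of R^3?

convex

J is quadratic, so its Hessian is the constant matrix H = [[8, 2, -2], [2, 6, -6], [-2, -6, 8]].
Leading principal minors: 8, 44, 88.
All positive ⇒ H ≻ 0 ⇒ convex.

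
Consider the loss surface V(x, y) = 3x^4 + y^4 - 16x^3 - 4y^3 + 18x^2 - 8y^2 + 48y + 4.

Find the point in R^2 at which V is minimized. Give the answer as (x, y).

(3, -2)

V(x,y) separates as P(x) + Q(y) + 4, so its minimum is min P + min Q + 4.
P'(x) = 12x(x - 3)(x - 1) vanishes at x ∈ {0, 1, 3}; Q'(y) = 4(y - 3)(y - 2)(y + 2) vanishes at y ∈ {-2, 2, 3}.
Local minima of P (where P''>0): P(0)=0, P(3)=-27. Local minima of Q: Q(-2)=-80, Q(3)=45.
So the global minimum of V is P(3) + Q(-2) + 4 = -27 − 80 + 4 = -103, attained at (3, -2).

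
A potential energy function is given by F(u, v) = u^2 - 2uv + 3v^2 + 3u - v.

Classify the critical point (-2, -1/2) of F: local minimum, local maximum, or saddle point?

local minimum

The Hessian of F is constant: H = [[2, -2], [-2, 6]].
det(H) = 2·6 − (-2)² = 8.
det(H) > 0 and tr(H) = 8 > 0, so H is positive definite and the point is a local minimum.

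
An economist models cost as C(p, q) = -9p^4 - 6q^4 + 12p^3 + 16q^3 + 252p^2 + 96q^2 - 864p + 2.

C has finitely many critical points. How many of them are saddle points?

4

C separates as a function of p plus a function of q, so ∇C=0 decouples.
∂C/∂p = -36(p - 3)(p - 2)(p + 4) = 0 at p ∈ {-4, 2, 3}; ∂C/∂q = -24q(q - 4)(q + 2) = 0 at q ∈ {-2, 0, 4}.
The Hessian is diagonal: diag(C_pp, C_qq). Second derivatives: C_pp(-4)=-1512, C_pp(2)=216, C_pp(3)=-252; C_qq(-2)=-288, C_qq(0)=192, C_qq(4)=-576.
Saddle points occur where the two diagonal entries have opposite signs: (-4, 0), (2, -2), (2, 4), (3, 0). Count: 4.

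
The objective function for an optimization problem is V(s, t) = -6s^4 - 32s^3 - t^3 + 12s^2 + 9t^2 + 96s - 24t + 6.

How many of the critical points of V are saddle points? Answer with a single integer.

V separates as a function of s plus a function of t, so ∇V=0 decouples.
∂V/∂s = -24(s - 1)(s + 1)(s + 4) = 0 at s ∈ {-4, -1, 1}; ∂V/∂t = -3(t - 4)(t - 2) = 0 at t ∈ {2, 4}.
The Hessian is diagonal: diag(V_ss, V_tt). Second derivatives: V_ss(-4)=-360, V_ss(-1)=144, V_ss(1)=-240; V_tt(2)=6, V_tt(4)=-6.
Saddle points occur where the two diagonal entries have opposite signs: (-4, 2), (-1, 4), (1, 2). Count: 3.

3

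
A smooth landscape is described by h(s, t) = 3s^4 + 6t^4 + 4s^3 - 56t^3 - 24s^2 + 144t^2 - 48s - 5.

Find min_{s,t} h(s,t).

h(s,t) separates as P(s) + Q(t) − 5, so its minimum is min P + min Q − 5.
P'(s) = 12(s - 2)(s + 1)(s + 2) vanishes at s ∈ {-2, -1, 2}; Q'(t) = 24t(t - 4)(t - 3) vanishes at t ∈ {0, 3, 4}.
Local minima of P (where P''>0): P(-2)=16, P(2)=-112. Local minima of Q: Q(0)=0, Q(4)=256.
So the global minimum of h is P(2) + Q(0) − 5 = -112 + 0 − 5 = -117, attained at (2, 0).

-117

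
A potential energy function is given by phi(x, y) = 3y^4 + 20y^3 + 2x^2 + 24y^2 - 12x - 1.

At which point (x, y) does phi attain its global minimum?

(3, -4)

phi(x,y) separates as P(x) + Q(y) − 1, so its minimum is min P + min Q − 1.
P'(x) = 4x - 12 vanishes at x ∈ {3}; Q'(y) = 12y(y + 1)(y + 4) vanishes at y ∈ {-4, -1, 0}.
Local minima of P (where P''>0): P(3)=-18. Local minima of Q: Q(-4)=-128, Q(0)=0.
So the global minimum of phi is P(3) + Q(-4) − 1 = -18 − 128 − 1 = -147, attained at (3, -4).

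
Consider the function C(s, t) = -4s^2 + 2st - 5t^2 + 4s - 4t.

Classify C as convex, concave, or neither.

concave

C is quadratic, so its Hessian is the constant matrix H = [[-8, 2], [2, -10]].
det(H) = 76, tr(H) = -18.
det(H) > 0 and tr(H) < 0, so H is negative definite everywhere: concave.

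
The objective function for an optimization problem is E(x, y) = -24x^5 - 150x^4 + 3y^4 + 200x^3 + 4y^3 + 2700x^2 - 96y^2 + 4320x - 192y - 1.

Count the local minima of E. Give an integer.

E separates as a function of x plus a function of y, so ∇E=0 decouples.
∂E/∂x = -120(x - 3)(x + 1)(x + 3)(x + 4) = 0 at x ∈ {-4, -3, -1, 3}; ∂E/∂y = 12(y - 4)(y + 1)(y + 4) = 0 at y ∈ {-4, -1, 4}.
The Hessian is diagonal: diag(E_xx, E_yy). Second derivatives: E_xx(-4)=2520, E_xx(-3)=-1440, E_xx(-1)=2880, E_xx(3)=-20160; E_yy(-4)=288, E_yy(-1)=-180, E_yy(4)=480.
Local minima occur where both diagonal entries positive: (-4, -4), (-4, 4), (-1, -4), (-1, 4). Count: 4.

4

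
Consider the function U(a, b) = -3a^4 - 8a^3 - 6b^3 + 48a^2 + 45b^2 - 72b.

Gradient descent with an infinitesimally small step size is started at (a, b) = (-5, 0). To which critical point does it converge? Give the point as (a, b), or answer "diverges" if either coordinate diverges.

U is separable, so gradient descent decouples: a follows -∂U/∂a, b follows -∂U/∂b.
∂U/∂a = -12a(a - 2)(a + 4); at a=-5 this is 420, so a decreases.
∂U/∂b = -18(b - 4)(b - 1); at b=0 this is -72, so b increases.
The a-coordinate has no critical point in that direction and runs off to infinity.

diverges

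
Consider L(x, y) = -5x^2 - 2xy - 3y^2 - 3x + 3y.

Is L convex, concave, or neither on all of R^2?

concave

L is quadratic, so its Hessian is the constant matrix H = [[-10, -2], [-2, -6]].
det(H) = 56, tr(H) = -16.
det(H) > 0 and tr(H) < 0, so H is negative definite everywhere: concave.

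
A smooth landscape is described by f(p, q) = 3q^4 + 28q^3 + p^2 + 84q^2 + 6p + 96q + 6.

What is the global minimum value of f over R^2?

-67

f(p,q) separates as A(p) + B(q) + 6, so its minimum is min A + min B + 6.
A'(p) = 2p + 6 vanishes at p ∈ {-3}; B'(q) = 12(q + 1)(q + 2)(q + 4) vanishes at q ∈ {-4, -2, -1}.
Local minima of A (where A''>0): A(-3)=-9. Local minima of B: B(-4)=-64, B(-1)=-37.
So the global minimum of f is A(-3) + B(-4) + 6 = -9 − 64 + 6 = -67, attained at (-3, -4).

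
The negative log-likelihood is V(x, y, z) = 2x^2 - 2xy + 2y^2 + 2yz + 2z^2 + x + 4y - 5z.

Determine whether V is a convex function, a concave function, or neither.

V is quadratic, so its Hessian is the constant matrix H = [[4, -2, 0], [-2, 4, 2], [0, 2, 4]].
Leading principal minors: 4, 12, 32.
All positive ⇒ H ≻ 0 ⇒ convex.

convex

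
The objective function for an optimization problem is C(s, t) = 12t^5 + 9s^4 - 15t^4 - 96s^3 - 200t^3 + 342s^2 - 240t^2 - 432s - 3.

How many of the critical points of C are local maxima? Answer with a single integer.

2

C separates as a function of s plus a function of t, so ∇C=0 decouples.
∂C/∂s = 36(s - 4)(s - 3)(s - 1) = 0 at s ∈ {1, 3, 4}; ∂C/∂t = 60t(t - 4)(t + 1)(t + 2) = 0 at t ∈ {-2, -1, 0, 4}.
The Hessian is diagonal: diag(C_ss, C_tt). Second derivatives: C_ss(1)=216, C_ss(3)=-72, C_ss(4)=108; C_tt(-2)=-720, C_tt(-1)=300, C_tt(0)=-480, C_tt(4)=7200.
Local maxima occur where both diagonal entries negative: (3, -2), (3, 0). Count: 2.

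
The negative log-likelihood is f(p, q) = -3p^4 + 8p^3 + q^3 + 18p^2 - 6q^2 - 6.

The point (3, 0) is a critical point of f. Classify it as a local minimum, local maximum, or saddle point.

The mixed partial ∂²f/∂p∂q is 0, so the Hessian at any point is diag(f_pp, f_qq) = diag(12(-3p^2 + 4p + 3), 6(q - 2)).
At (3, 0): H = diag(-144, -12).
Both eigenvalues are negative, so H is negative definite: a local maximum.

local maximum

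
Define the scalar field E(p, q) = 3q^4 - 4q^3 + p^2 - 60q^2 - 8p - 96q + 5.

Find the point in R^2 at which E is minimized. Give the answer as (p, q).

(4, 4)

E(p,q) separates as A(p) + B(q) + 5, so its minimum is min A + min B + 5.
A'(p) = 2p - 8 vanishes at p ∈ {4}; B'(q) = 12(q - 4)(q + 1)(q + 2) vanishes at q ∈ {-2, -1, 4}.
Local minima of A (where A''>0): A(4)=-16. Local minima of B: B(-2)=32, B(4)=-832.
So the global minimum of E is A(4) + B(4) + 5 = -16 − 832 + 5 = -843, attained at (4, 4).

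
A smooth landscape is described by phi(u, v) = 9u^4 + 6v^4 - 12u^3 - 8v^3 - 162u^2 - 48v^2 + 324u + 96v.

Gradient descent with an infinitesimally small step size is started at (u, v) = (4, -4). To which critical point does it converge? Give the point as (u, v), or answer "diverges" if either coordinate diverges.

phi is separable, so gradient descent decouples: u follows -∂phi/∂u, v follows -∂phi/∂v.
∂phi/∂u = 36(u - 3)(u - 1)(u + 3); at u=4 this is 756, so u decreases.
∂phi/∂v = 24(v - 2)(v - 1)(v + 2); at v=-4 this is -1440, so v increases.
u converges to its nearest critical value 3 (a local min of the u-part); v converges to -2. The iterate converges to (3, -2).

(3, -2)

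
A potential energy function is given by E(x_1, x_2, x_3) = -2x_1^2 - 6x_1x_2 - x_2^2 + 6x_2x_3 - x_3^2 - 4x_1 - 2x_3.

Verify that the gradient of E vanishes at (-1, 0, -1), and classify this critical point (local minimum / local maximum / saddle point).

saddle point

∇E = (-4x_1 - 6x_2 - 4, -6x_1 - 2x_2 + 6x_3, 6x_2 - 2x_3 - 2); substituting (-1, 0, -1) gives ∇E = (0, 0, 0), so (-1, 0, -1) is indeed a critical point.
The Hessian is constant: H = [[-4, -6, 0], [-6, -2, 6], [0, 6, -2]].
Leading principal minors: Δ₁ = -4, Δ₂ = -28, Δ₃ = 200.
The minors fit neither the all-positive nor the alternating-sign pattern, so H is indefinite: a saddle point.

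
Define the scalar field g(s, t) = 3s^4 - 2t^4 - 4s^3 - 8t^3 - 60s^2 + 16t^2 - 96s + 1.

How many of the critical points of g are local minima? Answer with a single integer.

2

g separates as a function of s plus a function of t, so ∇g=0 decouples.
∂g/∂s = 12(s - 4)(s + 1)(s + 2) = 0 at s ∈ {-2, -1, 4}; ∂g/∂t = -8t(t - 1)(t + 4) = 0 at t ∈ {-4, 0, 1}.
The Hessian is diagonal: diag(g_ss, g_tt). Second derivatives: g_ss(-2)=72, g_ss(-1)=-60, g_ss(4)=360; g_tt(-4)=-160, g_tt(0)=32, g_tt(1)=-40.
Local minima occur where both diagonal entries positive: (-2, 0), (4, 0). Count: 2.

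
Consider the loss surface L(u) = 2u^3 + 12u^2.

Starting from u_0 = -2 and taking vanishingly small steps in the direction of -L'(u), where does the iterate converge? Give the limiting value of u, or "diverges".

0

L'(u) = 6u(u + 4), so L'(-2) = -24.
Gradient descent moves in the -L' direction, i.e. u is increasing.
The nearest critical point in that direction is u = 0, where L'' = 24 > 0 (a local minimum). The iterate converges there.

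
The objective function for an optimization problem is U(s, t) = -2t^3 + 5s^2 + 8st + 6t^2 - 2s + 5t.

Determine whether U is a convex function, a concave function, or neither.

neither

The term -2t^3 is cubic, so the Hessian is not constant.
∂²U/∂t² = -12t + 12, which takes both signs as t varies (negative for sufficiently large t). A diagonal entry of the Hessian changing sign means the Hessian is neither positive- nor negative-semidefinite on all of R^2.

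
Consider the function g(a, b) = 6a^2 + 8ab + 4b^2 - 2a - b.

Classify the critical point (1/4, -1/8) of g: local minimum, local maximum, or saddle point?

local minimum

The Hessian of g is constant: H = [[12, 8], [8, 8]].
det(H) = 12·8 − 8² = 32.
det(H) > 0 and tr(H) = 20 > 0, so H is positive definite and the point is a local minimum.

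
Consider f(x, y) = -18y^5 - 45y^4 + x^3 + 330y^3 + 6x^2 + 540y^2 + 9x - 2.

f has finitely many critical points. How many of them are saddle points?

f separates as a function of x plus a function of y, so ∇f=0 decouples.
∂f/∂x = 3(x + 1)(x + 3) = 0 at x ∈ {-3, -1}; ∂f/∂y = -90y(y - 3)(y + 1)(y + 4) = 0 at y ∈ {-4, -1, 0, 3}.
The Hessian is diagonal: diag(f_xx, f_yy). Second derivatives: f_xx(-3)=-6, f_xx(-1)=6; f_yy(-4)=7560, f_yy(-1)=-1080, f_yy(0)=1080, f_yy(3)=-7560.
Saddle points occur where the two diagonal entries have opposite signs: (-3, -4), (-3, 0), (-1, -1), (-1, 3). Count: 4.

4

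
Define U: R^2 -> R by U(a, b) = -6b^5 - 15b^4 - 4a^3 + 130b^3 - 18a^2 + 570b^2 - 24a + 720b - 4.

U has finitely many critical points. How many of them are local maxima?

U separates as a function of a plus a function of b, so ∇U=0 decouples.
∂U/∂a = -12(a + 1)(a + 2) = 0 at a ∈ {-2, -1}; ∂U/∂b = -30(b - 4)(b + 1)(b + 2)(b + 3) = 0 at b ∈ {-3, -2, -1, 4}.
The Hessian is diagonal: diag(U_aa, U_bb). Second derivatives: U_aa(-2)=12, U_aa(-1)=-12; U_bb(-3)=420, U_bb(-2)=-180, U_bb(-1)=300, U_bb(4)=-6300.
Local maxima occur where both diagonal entries negative: (-1, -2), (-1, 4). Count: 2.

2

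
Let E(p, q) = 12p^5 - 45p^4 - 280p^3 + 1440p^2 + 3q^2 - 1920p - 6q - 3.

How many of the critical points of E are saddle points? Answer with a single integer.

E separates as a function of p plus a function of q, so ∇E=0 decouples.
∂E/∂p = 60(p - 4)(p - 2)(p - 1)(p + 4) = 0 at p ∈ {-4, 1, 2, 4}; ∂E/∂q = 6(q - 1) = 0 at q ∈ {1}.
The Hessian is diagonal: diag(E_pp, E_qq). Second derivatives: E_pp(-4)=-14400, E_pp(1)=900, E_pp(2)=-720, E_pp(4)=2880; E_qq(1)=6.
Saddle points occur where the two diagonal entries have opposite signs: (-4, 1), (2, 1). Count: 2.

2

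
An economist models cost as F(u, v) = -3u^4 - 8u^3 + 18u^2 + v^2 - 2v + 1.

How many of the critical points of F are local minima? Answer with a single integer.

1

F separates as a function of u plus a function of v, so ∇F=0 decouples.
∂F/∂u = -12u(u - 1)(u + 3) = 0 at u ∈ {-3, 0, 1}; ∂F/∂v = 2(v - 1) = 0 at v ∈ {1}.
The Hessian is diagonal: diag(F_uu, F_vv). Second derivatives: F_uu(-3)=-144, F_uu(0)=36, F_uu(1)=-48; F_vv(1)=2.
Local minima occur where both diagonal entries positive: (0, 1). Count: 1.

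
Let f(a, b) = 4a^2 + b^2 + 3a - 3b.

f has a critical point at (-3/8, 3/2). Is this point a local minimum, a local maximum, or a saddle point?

local minimum

The Hessian of f is constant: H = [[8, 0], [0, 2]].
det(H) = 8·2 − 0² = 16.
det(H) > 0 and tr(H) = 10 > 0, so H is positive definite and the point is a local minimum.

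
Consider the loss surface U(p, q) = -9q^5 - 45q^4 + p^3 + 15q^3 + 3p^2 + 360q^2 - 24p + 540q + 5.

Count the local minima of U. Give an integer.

U separates as a function of p plus a function of q, so ∇U=0 decouples.
∂U/∂p = 3(p - 2)(p + 4) = 0 at p ∈ {-4, 2}; ∂U/∂q = -45(q - 2)(q + 1)(q + 2)(q + 3) = 0 at q ∈ {-3, -2, -1, 2}.
The Hessian is diagonal: diag(U_pp, U_qq). Second derivatives: U_pp(-4)=-18, U_pp(2)=18; U_qq(-3)=450, U_qq(-2)=-180, U_qq(-1)=270, U_qq(2)=-2700.
Local minima occur where both diagonal entries positive: (2, -3), (2, -1). Count: 2.

2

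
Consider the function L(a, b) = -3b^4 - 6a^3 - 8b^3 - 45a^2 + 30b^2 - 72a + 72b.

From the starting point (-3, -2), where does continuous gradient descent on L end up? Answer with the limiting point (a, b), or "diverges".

(-4, -1)

L is separable, so gradient descent decouples: a follows -∂L/∂a, b follows -∂L/∂b.
∂L/∂a = -18(a + 1)(a + 4); at a=-3 this is 36, so a decreases.
∂L/∂b = -12(b - 2)(b + 1)(b + 3); at b=-2 this is -48, so b increases.
a converges to its nearest critical value -4 (a local min of the a-part); b converges to -1. The iterate converges to (-4, -1).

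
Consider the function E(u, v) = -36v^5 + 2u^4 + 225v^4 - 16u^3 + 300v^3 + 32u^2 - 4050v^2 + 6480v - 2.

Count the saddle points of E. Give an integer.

6

E separates as a function of u plus a function of v, so ∇E=0 decouples.
∂E/∂u = 8u(u - 4)(u - 2) = 0 at u ∈ {0, 2, 4}; ∂E/∂v = -180(v - 4)(v - 3)(v - 1)(v + 3) = 0 at v ∈ {-3, 1, 3, 4}.
The Hessian is diagonal: diag(E_uu, E_vv). Second derivatives: E_uu(0)=64, E_uu(2)=-32, E_uu(4)=64; E_vv(-3)=30240, E_vv(1)=-4320, E_vv(3)=2160, E_vv(4)=-3780.
Saddle points occur where the two diagonal entries have opposite signs: (0, 1), (0, 4), (2, -3), (2, 3), (4, 1), (4, 4). Count: 6.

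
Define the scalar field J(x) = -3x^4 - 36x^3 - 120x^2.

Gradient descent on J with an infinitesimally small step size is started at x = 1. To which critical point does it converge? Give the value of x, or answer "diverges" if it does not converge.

diverges

J'(x) = -12x(x + 4)(x + 5), so J'(1) = -360.
Gradient descent moves in the -J' direction, i.e. x is increasing.
There is no critical point above x=1, and J' keeps the same sign, so the iterate runs off to +∞.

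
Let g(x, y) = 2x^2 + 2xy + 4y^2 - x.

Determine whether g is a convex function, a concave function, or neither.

g is quadratic, so its Hessian is the constant matrix H = [[4, 2], [2, 8]].
det(H) = 28, tr(H) = 12.
det(H) > 0 and tr(H) > 0, so H is positive definite everywhere: convex.

convex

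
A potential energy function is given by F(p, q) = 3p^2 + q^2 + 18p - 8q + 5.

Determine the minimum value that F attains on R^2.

F(p,q) separates as A(p) + B(q) + 5, so its minimum is min A + min B + 5.
A'(p) = 6p + 18 vanishes at p ∈ {-3}; B'(q) = 2q - 8 vanishes at q ∈ {4}.
Local minima of A (where A''>0): A(-3)=-27. Local minima of B: B(4)=-16.
So the global minimum of F is A(-3) + B(4) + 5 = -27 − 16 + 5 = -38, attained at (-3, 4).

-38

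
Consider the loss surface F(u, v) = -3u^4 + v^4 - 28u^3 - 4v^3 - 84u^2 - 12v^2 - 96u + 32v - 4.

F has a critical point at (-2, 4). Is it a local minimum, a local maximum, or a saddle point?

The mixed partial ∂²F/∂u∂v is 0, so the Hessian at any point is diag(F_uu, F_vv) = diag(-12(3u^2 + 14u + 14), 12(v^2 - 2v - 2)).
At (-2, 4): H = diag(24, 72).
Both eigenvalues are positive, so H is positive definite: a local minimum.

local minimum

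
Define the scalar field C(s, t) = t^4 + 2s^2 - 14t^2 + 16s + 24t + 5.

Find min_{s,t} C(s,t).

C(s,t) separates as P(s) + Q(t) + 5, so its minimum is min P + min Q + 5.
P'(s) = 4s + 16 vanishes at s ∈ {-4}; Q'(t) = 4(t - 2)(t - 1)(t + 3) vanishes at t ∈ {-3, 1, 2}.
Local minima of P (where P''>0): P(-4)=-32. Local minima of Q: Q(-3)=-117, Q(2)=8.
So the global minimum of C is P(-4) + Q(-3) + 5 = -32 − 117 + 5 = -144, attained at (-4, -3).

-144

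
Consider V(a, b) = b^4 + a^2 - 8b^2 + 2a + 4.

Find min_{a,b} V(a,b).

-13

V(a,b) separates as P(a) + Q(b) + 4, so its minimum is min P + min Q + 4.
P'(a) = 2a + 2 vanishes at a ∈ {-1}; Q'(b) = 4b(b - 2)(b + 2) vanishes at b ∈ {-2, 0, 2}.
Local minima of P (where P''>0): P(-1)=-1. Local minima of Q: Q(-2)=-16, Q(2)=-16.
So the global minimum of V is P(-1) + Q(-2) + 4 = -1 − 16 + 4 = -13, attained at (-1, -2).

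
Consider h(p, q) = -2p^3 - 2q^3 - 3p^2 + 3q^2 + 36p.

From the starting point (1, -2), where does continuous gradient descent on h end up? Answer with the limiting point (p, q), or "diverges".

(-3, 0)

h is separable, so gradient descent decouples: p follows -∂h/∂p, q follows -∂h/∂q.
∂h/∂p = -6(p - 2)(p + 3); at p=1 this is 24, so p decreases.
∂h/∂q = -6q(q - 1); at q=-2 this is -36, so q increases.
p converges to its nearest critical value -3 (a local min of the p-part); q converges to 0. The iterate converges to (-3, 0).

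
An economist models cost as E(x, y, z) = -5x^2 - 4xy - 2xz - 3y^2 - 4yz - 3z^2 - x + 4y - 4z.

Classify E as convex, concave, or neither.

concave

E is quadratic, so its Hessian is the constant matrix H = [[-10, -4, -2], [-4, -6, -4], [-2, -4, -6]].
Leading principal minors: -10, 44, -144.
Signs alternate −, +, − ⇒ H ≺ 0 ⇒ concave.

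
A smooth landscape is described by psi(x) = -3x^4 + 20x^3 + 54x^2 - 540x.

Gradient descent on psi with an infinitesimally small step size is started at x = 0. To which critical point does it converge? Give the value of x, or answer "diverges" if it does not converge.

psi'(x) = -12(x - 5)(x - 3)(x + 3), so psi'(0) = -540.
Gradient descent moves in the -psi' direction, i.e. x is increasing.
The nearest critical point in that direction is x = 3, where psi'' = 144 > 0 (a local minimum). The iterate converges there.

3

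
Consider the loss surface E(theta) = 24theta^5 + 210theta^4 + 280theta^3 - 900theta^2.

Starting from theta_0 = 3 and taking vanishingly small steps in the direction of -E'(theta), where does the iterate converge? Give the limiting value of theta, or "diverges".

1

E'(theta) = 120theta(theta - 1)(theta + 3)(theta + 5), so E'(3) = 34560.
Gradient descent moves in the -E' direction, i.e. theta is decreasing.
The nearest critical point in that direction is theta = 1, where E'' = 2880 > 0 (a local minimum). The iterate converges there.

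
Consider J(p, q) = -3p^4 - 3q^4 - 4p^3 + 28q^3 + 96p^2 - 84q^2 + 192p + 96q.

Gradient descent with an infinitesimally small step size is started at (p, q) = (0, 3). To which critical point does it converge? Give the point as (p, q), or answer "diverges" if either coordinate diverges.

(-1, 2)

J is separable, so gradient descent decouples: p follows -∂J/∂p, q follows -∂J/∂q.
∂J/∂p = -12(p - 4)(p + 1)(p + 4); at p=0 this is 192, so p decreases.
∂J/∂q = -12(q - 4)(q - 2)(q - 1); at q=3 this is 24, so q decreases.
p converges to its nearest critical value -1 (a local min of the p-part); q converges to 2. The iterate converges to (-1, 2).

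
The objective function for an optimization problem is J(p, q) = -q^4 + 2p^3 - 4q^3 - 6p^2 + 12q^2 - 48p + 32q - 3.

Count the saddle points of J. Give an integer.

J separates as a function of p plus a function of q, so ∇J=0 decouples.
∂J/∂p = 6(p - 4)(p + 2) = 0 at p ∈ {-2, 4}; ∂J/∂q = -4(q - 2)(q + 1)(q + 4) = 0 at q ∈ {-4, -1, 2}.
The Hessian is diagonal: diag(J_pp, J_qq). Second derivatives: J_pp(-2)=-36, J_pp(4)=36; J_qq(-4)=-72, J_qq(-1)=36, J_qq(2)=-72.
Saddle points occur where the two diagonal entries have opposite signs: (-2, -1), (4, -4), (4, 2). Count: 3.

3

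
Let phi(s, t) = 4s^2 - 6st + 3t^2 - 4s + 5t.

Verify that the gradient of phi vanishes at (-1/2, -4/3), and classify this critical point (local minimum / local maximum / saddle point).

local minimum

∇phi = (8s - 6t - 4, -6s + 6t + 5); substituting (-1/2, -4/3) gives ∇phi = (0, 0), so (-1/2, -4/3) is indeed a critical point.
The Hessian of phi is constant: H = [[8, -6], [-6, 6]].
det(H) = 8·6 − (-6)² = 12.
det(H) > 0 and tr(H) = 14 > 0, so H is positive definite and the point is a local minimum.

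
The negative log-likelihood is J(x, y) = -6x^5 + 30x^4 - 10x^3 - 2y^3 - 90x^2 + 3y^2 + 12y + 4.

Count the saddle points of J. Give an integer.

J separates as a function of x plus a function of y, so ∇J=0 decouples.
∂J/∂x = -30x(x - 3)(x - 2)(x + 1) = 0 at x ∈ {-1, 0, 2, 3}; ∂J/∂y = -6(y - 2)(y + 1) = 0 at y ∈ {-1, 2}.
The Hessian is diagonal: diag(J_xx, J_yy). Second derivatives: J_xx(-1)=360, J_xx(0)=-180, J_xx(2)=180, J_xx(3)=-360; J_yy(-1)=18, J_yy(2)=-18.
Saddle points occur where the two diagonal entries have opposite signs: (-1, 2), (0, -1), (2, 2), (3, -1). Count: 4.

4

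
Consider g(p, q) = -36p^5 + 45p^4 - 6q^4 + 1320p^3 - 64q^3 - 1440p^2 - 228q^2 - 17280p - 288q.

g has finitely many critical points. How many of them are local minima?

2

g separates as a function of p plus a function of q, so ∇g=0 decouples.
∂g/∂p = -180(p - 4)(p - 3)(p + 2)(p + 4) = 0 at p ∈ {-4, -2, 3, 4}; ∂g/∂q = -24(q + 1)(q + 3)(q + 4) = 0 at q ∈ {-4, -3, -1}.
The Hessian is diagonal: diag(g_pp, g_qq). Second derivatives: g_pp(-4)=20160, g_pp(-2)=-10800, g_pp(3)=6300, g_pp(4)=-8640; g_qq(-4)=-72, g_qq(-3)=48, g_qq(-1)=-144.
Local minima occur where both diagonal entries positive: (-4, -3), (3, -3). Count: 2.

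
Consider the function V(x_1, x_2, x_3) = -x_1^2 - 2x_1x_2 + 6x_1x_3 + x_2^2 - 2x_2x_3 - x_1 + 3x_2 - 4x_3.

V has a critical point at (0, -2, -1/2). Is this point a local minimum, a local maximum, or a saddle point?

saddle point

The Hessian is constant: H = [[-2, -2, 6], [-2, 2, -2], [6, -2, 0]].
Leading principal minors: Δ₁ = -2, Δ₂ = -8, Δ₃ = -16.
The minors fit neither the all-positive nor the alternating-sign pattern, so H is indefinite: a saddle point.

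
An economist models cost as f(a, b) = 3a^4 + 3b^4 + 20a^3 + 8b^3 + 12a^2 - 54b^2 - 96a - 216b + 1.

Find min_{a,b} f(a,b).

f(a,b) separates as P(a) + Q(b) + 1, so its minimum is min P + min Q + 1.
P'(a) = 12(a - 1)(a + 2)(a + 4) vanishes at a ∈ {-4, -2, 1}; Q'(b) = 12(b - 3)(b + 2)(b + 3) vanishes at b ∈ {-3, -2, 3}.
Local minima of P (where P''>0): P(-4)=64, P(1)=-61. Local minima of Q: Q(-3)=189, Q(3)=-675.
So the global minimum of f is P(1) + Q(3) + 1 = -61 − 675 + 1 = -735, attained at (1, 3).

-735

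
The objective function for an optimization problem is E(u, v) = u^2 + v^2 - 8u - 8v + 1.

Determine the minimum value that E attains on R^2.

E(u,v) separates as P(u) + Q(v) + 1, so its minimum is min P + min Q + 1.
P'(u) = 2u - 8 vanishes at u ∈ {4}; Q'(v) = 2v - 8 vanishes at v ∈ {4}.
Local minima of P (where P''>0): P(4)=-16. Local minima of Q: Q(4)=-16.
So the global minimum of E is P(4) + Q(4) + 1 = -16 − 16 + 1 = -31, attained at (4, 4).

-31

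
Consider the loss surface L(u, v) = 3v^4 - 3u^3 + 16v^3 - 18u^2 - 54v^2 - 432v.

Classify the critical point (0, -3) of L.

local maximum

The mixed partial ∂²L/∂u∂v is 0, so the Hessian at any point is diag(L_uu, L_vv) = diag(-18(u + 2), 12(3v^2 + 8v - 9)).
At (0, -3): H = diag(-36, -72).
Both eigenvalues are negative, so H is negative definite: a local maximum.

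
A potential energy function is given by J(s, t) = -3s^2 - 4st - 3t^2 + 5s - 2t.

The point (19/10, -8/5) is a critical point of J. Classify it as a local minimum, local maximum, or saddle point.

The Hessian of J is constant: H = [[-6, -4], [-4, -6]].
det(H) = (-6)·(-6) − (-4)² = 20.
det(H) > 0 and tr(H) = -12 < 0, so H is negative definite and the point is a local maximum.

local maximum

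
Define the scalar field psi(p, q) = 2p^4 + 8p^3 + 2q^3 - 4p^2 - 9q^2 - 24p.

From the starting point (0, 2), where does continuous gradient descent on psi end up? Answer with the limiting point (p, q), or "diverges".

psi is separable, so gradient descent decouples: p follows -∂psi/∂p, q follows -∂psi/∂q.
∂psi/∂p = 8(p - 1)(p + 1)(p + 3); at p=0 this is -24, so p increases.
∂psi/∂q = 6q(q - 3); at q=2 this is -12, so q increases.
p converges to its nearest critical value 1 (a local min of the p-part); q converges to 3. The iterate converges to (1, 3).

(1, 3)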